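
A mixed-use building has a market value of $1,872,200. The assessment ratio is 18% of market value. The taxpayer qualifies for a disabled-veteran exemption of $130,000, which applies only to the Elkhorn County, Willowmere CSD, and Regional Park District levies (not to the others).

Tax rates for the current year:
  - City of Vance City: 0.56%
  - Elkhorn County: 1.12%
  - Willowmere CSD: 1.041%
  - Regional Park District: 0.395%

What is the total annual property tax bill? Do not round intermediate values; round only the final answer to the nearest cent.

$7,178.00

Assessed value = $1,872,200 × 0.18 = $336,996
City of Vance City: $336,996 × 0.0056 = $1,887.1776
Elkhorn County: ($336,996 − $130,000) × 0.0112 = $206,996 × 0.0112 = $2,318.3552
Willowmere CSD: ($336,996 − $130,000) × 0.01041 = $206,996 × 0.01041 = $2,154.82836
Regional Park District: ($336,996 − $130,000) × 0.00395 = $206,996 × 0.00395 = $817.6342
Total = $7,177.99536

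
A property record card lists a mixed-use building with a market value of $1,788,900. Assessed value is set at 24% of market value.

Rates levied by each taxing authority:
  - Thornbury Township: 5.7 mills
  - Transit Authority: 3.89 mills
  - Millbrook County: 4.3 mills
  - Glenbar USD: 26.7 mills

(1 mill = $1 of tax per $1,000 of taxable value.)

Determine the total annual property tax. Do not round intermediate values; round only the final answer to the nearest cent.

Assessed value = $1,788,900 × 0.24 = $429,336
Thornbury Township: $429,336 × 0.0057 = $2,447.2152
Transit Authority: $429,336 × 0.00389 = $1,670.11704
Millbrook County: $429,336 × 0.0043 = $1,846.1448
Glenbar USD: $429,336 × 0.0267 = $11,463.2712
Total = $2,447.2152 + $1,670.11704 + $1,846.1448 + $11,463.2712 = $17,426.74824

$17,426.75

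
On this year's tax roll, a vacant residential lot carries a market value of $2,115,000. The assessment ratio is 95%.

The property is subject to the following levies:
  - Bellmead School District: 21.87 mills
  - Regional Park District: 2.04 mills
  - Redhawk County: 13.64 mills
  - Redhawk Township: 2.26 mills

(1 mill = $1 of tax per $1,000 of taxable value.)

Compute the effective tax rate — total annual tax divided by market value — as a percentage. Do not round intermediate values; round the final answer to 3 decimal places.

3.782%

Assessed value = $2,115,000 × 0.95 = $2,009,250
Bellmead School District: $2,009,250 × 0.02187 = $43,942.2975
Regional Park District: $2,009,250 × 0.00204 = $4,098.87
Redhawk County: $2,009,250 × 0.01364 = $27,406.17
Redhawk Township: $2,009,250 × 0.00226 = $4,540.905
Total tax = $79,988.2425
Effective rate = $79,988.2425 ÷ $2,115,000 = 3.782% of market value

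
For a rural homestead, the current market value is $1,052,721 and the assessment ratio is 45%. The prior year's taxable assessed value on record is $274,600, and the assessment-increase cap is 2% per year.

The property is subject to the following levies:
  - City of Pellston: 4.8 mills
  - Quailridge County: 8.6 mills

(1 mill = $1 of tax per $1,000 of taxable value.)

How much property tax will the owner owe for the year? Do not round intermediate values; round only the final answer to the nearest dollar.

Uncapped assessed value = $1,052,721 × 0.45 = $473,724.45
Cap limit = $274,600 × 1.02 = $280,092
Taxable assessed value = min($473,724.45, $280,092) = $280,092 (cap binds)
City of Pellston: $280,092 × 0.0048 = $1,344.4416
Quailridge County: $280,092 × 0.0086 = $2,408.7912
Total = $3,753.2328

$3,753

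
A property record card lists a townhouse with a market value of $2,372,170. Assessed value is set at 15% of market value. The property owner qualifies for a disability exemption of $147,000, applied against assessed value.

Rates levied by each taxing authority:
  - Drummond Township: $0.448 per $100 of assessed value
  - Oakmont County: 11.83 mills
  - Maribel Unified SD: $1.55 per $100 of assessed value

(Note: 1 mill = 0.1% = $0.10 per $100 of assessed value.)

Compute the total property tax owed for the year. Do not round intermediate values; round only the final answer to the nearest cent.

Assessed value = $2,372,170 × 0.15 = $355,825.5
Taxable value = $355,825.5 − $147,000 = $208,825.5
Drummond Township: $208,825.5 × 0.00448 = $935.53824
Oakmont County: $208,825.5 × 0.01183 = $2,470.405665
Maribel Unified SD: $208,825.5 × 0.0155 = $3,236.79525
Total = $6,642.739155

$6,642.74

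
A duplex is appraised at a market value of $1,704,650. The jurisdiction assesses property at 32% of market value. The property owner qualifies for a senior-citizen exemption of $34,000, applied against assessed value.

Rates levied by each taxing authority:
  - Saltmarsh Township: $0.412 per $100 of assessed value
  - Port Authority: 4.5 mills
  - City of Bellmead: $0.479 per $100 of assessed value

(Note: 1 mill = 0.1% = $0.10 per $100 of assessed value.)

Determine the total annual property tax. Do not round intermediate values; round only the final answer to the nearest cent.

Assessed value = $1,704,650 × 0.32 = $545,488
Taxable value = $545,488 − $34,000 = $511,488
Saltmarsh Township: $511,488 × 0.00412 = $2,107.33056
Port Authority: $511,488 × 0.0045 = $2,301.696
City of Bellmead: $511,488 × 0.00479 = $2,450.02752
Total = $6,859.05408

$6,859.05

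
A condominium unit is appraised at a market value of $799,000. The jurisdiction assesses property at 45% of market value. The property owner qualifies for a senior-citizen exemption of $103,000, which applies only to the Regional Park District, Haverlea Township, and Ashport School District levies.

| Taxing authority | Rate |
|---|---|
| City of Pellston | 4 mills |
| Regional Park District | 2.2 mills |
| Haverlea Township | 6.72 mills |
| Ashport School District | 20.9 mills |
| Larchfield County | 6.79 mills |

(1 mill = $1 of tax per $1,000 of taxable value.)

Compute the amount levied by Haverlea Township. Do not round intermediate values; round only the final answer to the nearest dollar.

Assessed value = $799,000 × 0.45 = $359,550
Haverlea Township taxable value = $359,550 − $103,000 = $256,550
Haverlea Township levy = $256,550 × 0.00672 = $1,724.016

$1,724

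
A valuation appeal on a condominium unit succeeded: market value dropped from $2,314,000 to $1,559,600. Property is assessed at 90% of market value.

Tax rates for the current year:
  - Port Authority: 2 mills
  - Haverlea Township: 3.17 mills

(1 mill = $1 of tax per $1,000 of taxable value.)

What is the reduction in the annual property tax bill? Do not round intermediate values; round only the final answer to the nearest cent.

Old assessed value = $2,314,000 × 0.9 = $2,082,600
New assessed value = $1,559,600 × 0.9 = $1,403,640
Combined rate = 0.002 + 0.00317 = 0.00517
Old tax = $2,082,600 × 0.00517 = $10,767.042
New tax = $1,403,640 × 0.00517 = $7,256.8188
Reduction = $10,767.042 − $7,256.8188 = $3,510.2232

$3,510.22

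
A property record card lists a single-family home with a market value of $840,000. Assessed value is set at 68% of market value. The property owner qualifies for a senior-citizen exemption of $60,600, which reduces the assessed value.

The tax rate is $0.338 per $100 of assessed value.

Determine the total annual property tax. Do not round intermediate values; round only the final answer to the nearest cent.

$1,725.83

Assessed value = $840,000 × 0.68 = $571,200
Taxable value = $571,200 − $60,600 = $510,600
Tax = $510,600 × 0.00338 = $1,725.828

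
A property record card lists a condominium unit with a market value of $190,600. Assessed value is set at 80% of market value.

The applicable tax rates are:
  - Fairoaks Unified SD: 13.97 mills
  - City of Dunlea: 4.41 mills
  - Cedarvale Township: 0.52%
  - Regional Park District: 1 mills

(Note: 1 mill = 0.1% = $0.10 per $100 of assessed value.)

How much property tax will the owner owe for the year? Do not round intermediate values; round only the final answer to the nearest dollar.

$3,748

Assessed value = $190,600 × 0.8 = $152,480
Fairoaks Unified SD: $152,480 × 0.01397 = $2,130.1456
City of Dunlea: $152,480 × 0.00441 = $672.4368
Cedarvale Township: $152,480 × 0.0052 = $792.896
Regional Park District: $152,480 × 0.001 = $152.48
Total = $3,747.9584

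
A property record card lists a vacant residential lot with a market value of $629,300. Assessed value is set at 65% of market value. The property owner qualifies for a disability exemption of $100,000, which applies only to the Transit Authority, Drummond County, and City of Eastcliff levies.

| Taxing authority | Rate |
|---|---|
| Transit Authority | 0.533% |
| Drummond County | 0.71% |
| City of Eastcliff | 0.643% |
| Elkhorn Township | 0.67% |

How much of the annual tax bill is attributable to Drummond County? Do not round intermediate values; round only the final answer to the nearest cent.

$2,194.22

Assessed value = $629,300 × 0.65 = $409,045
Drummond County taxable value = $409,045 − $100,000 = $309,045
Drummond County levy = $309,045 × 0.0071 = $2,194.2195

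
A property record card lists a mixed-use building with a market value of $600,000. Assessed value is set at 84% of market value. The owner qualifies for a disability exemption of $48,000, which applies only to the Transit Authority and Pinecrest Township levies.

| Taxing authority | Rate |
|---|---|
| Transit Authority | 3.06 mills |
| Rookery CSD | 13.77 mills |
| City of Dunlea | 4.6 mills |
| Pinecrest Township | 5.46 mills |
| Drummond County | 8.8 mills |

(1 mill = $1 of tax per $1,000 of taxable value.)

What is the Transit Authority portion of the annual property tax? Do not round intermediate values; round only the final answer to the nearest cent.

$1,395.36

Assessed value = $600,000 × 0.84 = $504,000
Transit Authority taxable value = $504,000 − $48,000 = $456,000
Transit Authority levy = $456,000 × 0.00306 = $1,395.36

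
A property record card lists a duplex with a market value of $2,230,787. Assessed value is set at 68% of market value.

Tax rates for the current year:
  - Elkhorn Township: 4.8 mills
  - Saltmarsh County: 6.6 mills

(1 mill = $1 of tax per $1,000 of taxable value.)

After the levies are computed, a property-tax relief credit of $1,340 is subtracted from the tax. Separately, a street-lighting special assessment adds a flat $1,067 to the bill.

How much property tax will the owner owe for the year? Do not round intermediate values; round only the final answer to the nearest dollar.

$17,020

Assessed value = $2,230,787 × 0.68 = $1,516,935.16
Elkhorn Township: $1,516,935.16 × 0.0048 = $7,281.288768
Saltmarsh County: $1,516,935.16 × 0.0066 = $10,011.772056
Levies subtotal = $17,293.060824
After credit = $17,293.060824 − $1,340 = $15,953.060824
Total = $15,953.060824 + $1,067 = $17,020.060824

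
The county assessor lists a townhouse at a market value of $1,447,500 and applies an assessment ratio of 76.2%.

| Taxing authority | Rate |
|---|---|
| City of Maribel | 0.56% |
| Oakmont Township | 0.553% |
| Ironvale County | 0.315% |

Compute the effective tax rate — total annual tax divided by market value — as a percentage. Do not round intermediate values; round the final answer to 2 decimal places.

Assessed value = $1,447,500 × 0.762 = $1,102,995
City of Maribel: $1,102,995 × 0.0056 = $6,176.772
Oakmont Township: $1,102,995 × 0.00553 = $6,099.56235
Ironvale County: $1,102,995 × 0.00315 = $3,474.43425
Total tax = $15,750.7686
Effective rate = $15,750.7686 ÷ $1,447,500 = 1.09% of market value

1.09%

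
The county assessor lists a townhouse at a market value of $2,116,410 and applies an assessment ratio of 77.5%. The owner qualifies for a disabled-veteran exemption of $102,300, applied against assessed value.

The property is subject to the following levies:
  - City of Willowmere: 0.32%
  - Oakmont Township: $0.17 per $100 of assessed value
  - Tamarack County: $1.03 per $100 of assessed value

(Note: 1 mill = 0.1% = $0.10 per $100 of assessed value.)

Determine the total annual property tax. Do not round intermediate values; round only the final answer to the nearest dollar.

$23,376

Assessed value = $2,116,410 × 0.775 = $1,640,217.75
Taxable value = $1,640,217.75 − $102,300 = $1,537,917.75
City of Willowmere: $1,537,917.75 × 0.0032 = $4,921.3368
Oakmont Township: $1,537,917.75 × 0.0017 = $2,614.460175
Tamarack County: $1,537,917.75 × 0.0103 = $15,840.552825
Total = $23,376.3498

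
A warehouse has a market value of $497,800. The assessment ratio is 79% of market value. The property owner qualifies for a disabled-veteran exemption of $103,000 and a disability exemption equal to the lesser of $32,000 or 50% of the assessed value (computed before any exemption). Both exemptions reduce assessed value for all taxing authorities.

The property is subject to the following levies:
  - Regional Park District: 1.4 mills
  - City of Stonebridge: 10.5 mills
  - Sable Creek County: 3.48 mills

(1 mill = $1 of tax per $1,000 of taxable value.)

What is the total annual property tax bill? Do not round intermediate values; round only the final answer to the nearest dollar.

$3,972

Assessed value = $497,800 × 0.79 = $393,262
Disability exemption = min($32,000, 50% × $393,262) = min($32,000, $196,631) = $32,000 (dollar cap binds)
Taxable value = $393,262 − $103,000 − $32,000 = $258,262
Regional Park District: $258,262 × 0.0014 = $361.5668
City of Stonebridge: $258,262 × 0.0105 = $2,711.751
Sable Creek County: $258,262 × 0.00348 = $898.75176
Total = $3,972.06956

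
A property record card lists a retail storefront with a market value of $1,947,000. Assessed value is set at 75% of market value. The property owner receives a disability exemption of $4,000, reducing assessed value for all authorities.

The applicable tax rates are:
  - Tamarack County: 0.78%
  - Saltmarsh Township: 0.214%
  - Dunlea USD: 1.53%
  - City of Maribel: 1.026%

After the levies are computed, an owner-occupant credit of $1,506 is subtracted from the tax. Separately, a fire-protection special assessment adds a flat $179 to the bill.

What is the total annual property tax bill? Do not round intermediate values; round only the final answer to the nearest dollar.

Assessed value = $1,947,000 × 0.75 = $1,460,250
Taxable value = $1,460,250 − $4,000 = $1,456,250
Tamarack County: $1,456,250 × 0.0078 = $11,358.75
Saltmarsh Township: $1,456,250 × 0.00214 = $3,116.375
Dunlea USD: $1,456,250 × 0.0153 = $22,280.625
City of Maribel: $1,456,250 × 0.01026 = $14,941.125
Levies subtotal = $51,696.875
After credit = $51,696.875 − $1,506 = $50,190.875
Total = $50,190.875 + $179 = $50,369.875

$50,370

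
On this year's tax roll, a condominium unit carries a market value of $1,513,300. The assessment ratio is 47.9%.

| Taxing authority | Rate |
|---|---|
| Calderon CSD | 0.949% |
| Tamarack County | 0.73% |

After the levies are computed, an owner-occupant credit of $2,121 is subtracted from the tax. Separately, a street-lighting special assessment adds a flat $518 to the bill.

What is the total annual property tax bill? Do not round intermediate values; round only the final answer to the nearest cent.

$10,567.58

Assessed value = $1,513,300 × 0.479 = $724,870.7
Calderon CSD: $724,870.7 × 0.00949 = $6,879.022943
Tamarack County: $724,870.7 × 0.0073 = $5,291.55611
Levies subtotal = $12,170.579053
After credit = $12,170.579053 − $2,121 = $10,049.579053
Total = $10,049.579053 + $518 = $10,567.579053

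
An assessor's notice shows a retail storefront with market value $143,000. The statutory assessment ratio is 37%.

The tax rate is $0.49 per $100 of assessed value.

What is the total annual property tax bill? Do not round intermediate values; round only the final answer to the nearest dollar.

Assessed value = $143,000 × 0.37 = $52,910
Tax = $52,910 × 0.0049 = $259.259

$259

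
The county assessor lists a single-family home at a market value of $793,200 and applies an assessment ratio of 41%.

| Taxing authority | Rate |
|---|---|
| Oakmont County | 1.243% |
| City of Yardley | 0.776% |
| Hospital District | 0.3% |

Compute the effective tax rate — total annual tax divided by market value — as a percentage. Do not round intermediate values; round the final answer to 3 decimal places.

Assessed value = $793,200 × 0.41 = $325,212
Oakmont County: $325,212 × 0.01243 = $4,042.38516
City of Yardley: $325,212 × 0.00776 = $2,523.64512
Hospital District: $325,212 × 0.003 = $975.636
Total tax = $7,541.66628
Effective rate = $7,541.66628 ÷ $793,200 = 0.951% of market value

0.951%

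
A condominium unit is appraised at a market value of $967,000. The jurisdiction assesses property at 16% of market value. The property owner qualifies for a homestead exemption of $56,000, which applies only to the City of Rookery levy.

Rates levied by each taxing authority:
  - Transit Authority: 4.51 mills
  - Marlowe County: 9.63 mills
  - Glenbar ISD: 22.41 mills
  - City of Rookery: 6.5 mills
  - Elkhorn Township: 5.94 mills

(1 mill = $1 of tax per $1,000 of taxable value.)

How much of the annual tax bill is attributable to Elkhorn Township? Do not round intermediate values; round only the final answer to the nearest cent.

$919.04

Assessed value = $967,000 × 0.16 = $154,720
Elkhorn Township taxable value = $154,720 (exemption does not apply)
Elkhorn Township levy = $154,720 × 0.00594 = $919.0368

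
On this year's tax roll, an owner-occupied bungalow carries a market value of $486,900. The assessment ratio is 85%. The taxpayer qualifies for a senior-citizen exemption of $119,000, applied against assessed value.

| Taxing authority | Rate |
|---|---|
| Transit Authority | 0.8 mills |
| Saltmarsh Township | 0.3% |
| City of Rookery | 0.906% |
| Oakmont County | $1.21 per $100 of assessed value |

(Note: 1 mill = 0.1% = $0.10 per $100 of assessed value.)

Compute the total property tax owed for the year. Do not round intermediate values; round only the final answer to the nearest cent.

Assessed value = $486,900 × 0.85 = $413,865
Taxable value = $413,865 − $119,000 = $294,865
Transit Authority: $294,865 × 0.0008 = $235.892
Saltmarsh Township: $294,865 × 0.003 = $884.595
City of Rookery: $294,865 × 0.00906 = $2,671.4769
Oakmont County: $294,865 × 0.0121 = $3,567.8665
Total = $7,359.8304

$7,359.83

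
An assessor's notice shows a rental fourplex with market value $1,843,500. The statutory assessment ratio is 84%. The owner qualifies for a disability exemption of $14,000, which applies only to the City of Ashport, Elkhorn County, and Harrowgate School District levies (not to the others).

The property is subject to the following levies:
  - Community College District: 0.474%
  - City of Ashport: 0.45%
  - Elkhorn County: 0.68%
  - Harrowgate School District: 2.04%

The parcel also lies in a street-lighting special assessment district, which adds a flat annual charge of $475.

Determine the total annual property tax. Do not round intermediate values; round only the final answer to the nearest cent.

$56,460.00

Assessed value = $1,843,500 × 0.84 = $1,548,540
Community College District: $1,548,540 × 0.00474 = $7,340.0796
City of Ashport: ($1,548,540 − $14,000) × 0.0045 = $1,534,540 × 0.0045 = $6,905.43
Elkhorn County: ($1,548,540 − $14,000) × 0.0068 = $1,534,540 × 0.0068 = $10,434.872
Harrowgate School District: ($1,548,540 − $14,000) × 0.0204 = $1,534,540 × 0.0204 = $31,304.616
Levies subtotal = $55,984.9976
Total = $55,984.9976 + $475 = $56,459.9976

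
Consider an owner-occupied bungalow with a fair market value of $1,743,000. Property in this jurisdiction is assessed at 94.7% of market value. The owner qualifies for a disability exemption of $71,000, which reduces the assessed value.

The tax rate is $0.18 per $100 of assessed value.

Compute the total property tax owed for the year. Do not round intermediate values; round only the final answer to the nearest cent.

$2,843.32

Assessed value = $1,743,000 × 0.947 = $1,650,621
Taxable value = $1,650,621 − $71,000 = $1,579,621
Tax = $1,579,621 × 0.0018 = $2,843.3178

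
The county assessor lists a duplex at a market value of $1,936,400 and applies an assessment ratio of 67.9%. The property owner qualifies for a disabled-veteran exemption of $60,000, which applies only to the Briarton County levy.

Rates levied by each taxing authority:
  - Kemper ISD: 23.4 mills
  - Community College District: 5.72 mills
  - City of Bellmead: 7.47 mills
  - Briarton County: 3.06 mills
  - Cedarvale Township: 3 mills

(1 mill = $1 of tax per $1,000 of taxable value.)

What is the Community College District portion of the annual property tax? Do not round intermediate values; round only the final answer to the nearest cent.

Assessed value = $1,936,400 × 0.679 = $1,314,815.6
Community College District taxable value = $1,314,815.6 (exemption does not apply)
Community College District levy = $1,314,815.6 × 0.00572 = $7,520.745232

$7,520.75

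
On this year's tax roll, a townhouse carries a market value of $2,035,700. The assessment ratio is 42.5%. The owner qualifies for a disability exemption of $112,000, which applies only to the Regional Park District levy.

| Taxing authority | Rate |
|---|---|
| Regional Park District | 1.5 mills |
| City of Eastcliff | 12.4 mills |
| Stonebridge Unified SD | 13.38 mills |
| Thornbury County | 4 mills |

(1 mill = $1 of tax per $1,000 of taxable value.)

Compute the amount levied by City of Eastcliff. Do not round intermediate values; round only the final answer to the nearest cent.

Assessed value = $2,035,700 × 0.425 = $865,172.5
City of Eastcliff taxable value = $865,172.5 (exemption does not apply)
City of Eastcliff levy = $865,172.5 × 0.0124 = $10,728.139

$10,728.14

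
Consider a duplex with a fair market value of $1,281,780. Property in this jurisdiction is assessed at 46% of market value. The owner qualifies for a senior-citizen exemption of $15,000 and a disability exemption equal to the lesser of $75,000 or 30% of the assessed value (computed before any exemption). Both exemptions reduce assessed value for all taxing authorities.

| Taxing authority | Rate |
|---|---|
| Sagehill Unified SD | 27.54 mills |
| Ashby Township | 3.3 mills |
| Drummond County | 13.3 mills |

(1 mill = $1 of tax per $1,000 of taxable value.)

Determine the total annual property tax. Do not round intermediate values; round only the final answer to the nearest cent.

$22,053.17

Assessed value = $1,281,780 × 0.46 = $589,618.8
Disability exemption = min($75,000, 30% × $589,618.8) = min($75,000, $176,885.64) = $75,000 (dollar cap binds)
Taxable value = $589,618.8 − $15,000 − $75,000 = $499,618.8
Sagehill Unified SD: $499,618.8 × 0.02754 = $13,759.501752
Ashby Township: $499,618.8 × 0.0033 = $1,648.74204
Drummond County: $499,618.8 × 0.0133 = $6,644.93004
Total = $22,053.173832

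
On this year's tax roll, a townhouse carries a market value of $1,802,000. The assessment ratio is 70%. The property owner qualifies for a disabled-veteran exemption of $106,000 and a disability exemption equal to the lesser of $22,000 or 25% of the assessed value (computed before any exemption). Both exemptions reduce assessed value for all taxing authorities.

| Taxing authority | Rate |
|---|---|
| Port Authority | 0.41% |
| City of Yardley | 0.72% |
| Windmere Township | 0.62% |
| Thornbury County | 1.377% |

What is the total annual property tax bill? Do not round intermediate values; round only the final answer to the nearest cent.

Assessed value = $1,802,000 × 0.7 = $1,261,400
Disability exemption = min($22,000, 25% × $1,261,400) = min($22,000, $315,350) = $22,000 (dollar cap binds)
Taxable value = $1,261,400 − $106,000 − $22,000 = $1,133,400
Port Authority: $1,133,400 × 0.0041 = $4,646.94
City of Yardley: $1,133,400 × 0.0072 = $8,160.48
Windmere Township: $1,133,400 × 0.0062 = $7,027.08
Thornbury County: $1,133,400 × 0.01377 = $15,606.918
Total = $35,441.418

$35,441.42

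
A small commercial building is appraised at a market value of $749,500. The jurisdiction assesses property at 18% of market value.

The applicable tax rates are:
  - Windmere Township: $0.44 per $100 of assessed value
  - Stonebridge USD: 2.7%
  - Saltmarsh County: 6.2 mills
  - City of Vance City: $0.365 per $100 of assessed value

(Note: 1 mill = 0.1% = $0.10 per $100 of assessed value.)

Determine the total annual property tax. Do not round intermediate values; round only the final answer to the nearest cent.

Assessed value = $749,500 × 0.18 = $134,910
Windmere Township: $134,910 × 0.0044 = $593.604
Stonebridge USD: $134,910 × 0.027 = $3,642.57
Saltmarsh County: $134,910 × 0.0062 = $836.442
City of Vance City: $134,910 × 0.00365 = $492.4215
Total = $5,565.0375

$5,565.04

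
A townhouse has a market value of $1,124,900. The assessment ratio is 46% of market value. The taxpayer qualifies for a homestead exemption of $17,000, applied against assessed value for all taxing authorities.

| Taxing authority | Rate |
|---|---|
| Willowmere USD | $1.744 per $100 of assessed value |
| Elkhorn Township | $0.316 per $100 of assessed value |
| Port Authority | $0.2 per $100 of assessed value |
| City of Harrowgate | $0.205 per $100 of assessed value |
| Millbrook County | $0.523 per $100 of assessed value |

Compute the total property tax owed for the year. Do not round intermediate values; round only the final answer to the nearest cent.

$14,953.57

Assessed value = $1,124,900 × 0.46 = $517,454
Taxable value = $517,454 − $17,000 = $500,454
Willowmere USD: $500,454 × 0.01744 = $8,727.91776
Elkhorn Township: $500,454 × 0.00316 = $1,581.43464
Port Authority: $500,454 × 0.002 = $1,000.908
City of Harrowgate: $500,454 × 0.00205 = $1,025.9307
Millbrook County: $500,454 × 0.00523 = $2,617.37442
Total = $8,727.91776 + $1,581.43464 + $1,000.908 + $1,025.9307 + $2,617.37442 = $14,953.56552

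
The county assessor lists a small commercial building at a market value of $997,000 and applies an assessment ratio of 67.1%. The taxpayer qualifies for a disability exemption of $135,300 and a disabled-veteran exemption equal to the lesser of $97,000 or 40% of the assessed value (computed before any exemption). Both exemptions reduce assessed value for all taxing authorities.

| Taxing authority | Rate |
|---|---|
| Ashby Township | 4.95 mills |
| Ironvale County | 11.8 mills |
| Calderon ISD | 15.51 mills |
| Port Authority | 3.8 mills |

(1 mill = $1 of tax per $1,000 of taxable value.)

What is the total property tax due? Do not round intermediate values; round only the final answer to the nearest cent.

Assessed value = $997,000 × 0.671 = $668,987
Disabled-veteran exemption = min($97,000, 40% × $668,987) = min($97,000, $267,594.8) = $97,000 (dollar cap binds)
Taxable value = $668,987 − $135,300 − $97,000 = $436,687
Ashby Township: $436,687 × 0.00495 = $2,161.60065
Ironvale County: $436,687 × 0.0118 = $5,152.9066
Calderon ISD: $436,687 × 0.01551 = $6,773.01537
Port Authority: $436,687 × 0.0038 = $1,659.4106
Total = $15,746.93322

$15,746.93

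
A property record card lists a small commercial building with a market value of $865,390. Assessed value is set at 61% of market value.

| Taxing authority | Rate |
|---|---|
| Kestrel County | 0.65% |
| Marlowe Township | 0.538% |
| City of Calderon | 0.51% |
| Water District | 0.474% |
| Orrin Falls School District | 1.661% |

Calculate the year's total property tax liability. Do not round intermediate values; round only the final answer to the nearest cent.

$20,233.94

Assessed value = $865,390 × 0.61 = $527,887.9
Kestrel County: $527,887.9 × 0.0065 = $3,431.27135
Marlowe Township: $527,887.9 × 0.00538 = $2,840.036902
City of Calderon: $527,887.9 × 0.0051 = $2,692.22829
Water District: $527,887.9 × 0.00474 = $2,502.188646
Orrin Falls School District: $527,887.9 × 0.01661 = $8,768.218019
Total = $3,431.27135 + $2,840.036902 + $2,692.22829 + $2,502.188646 + $8,768.218019 = $20,233.943207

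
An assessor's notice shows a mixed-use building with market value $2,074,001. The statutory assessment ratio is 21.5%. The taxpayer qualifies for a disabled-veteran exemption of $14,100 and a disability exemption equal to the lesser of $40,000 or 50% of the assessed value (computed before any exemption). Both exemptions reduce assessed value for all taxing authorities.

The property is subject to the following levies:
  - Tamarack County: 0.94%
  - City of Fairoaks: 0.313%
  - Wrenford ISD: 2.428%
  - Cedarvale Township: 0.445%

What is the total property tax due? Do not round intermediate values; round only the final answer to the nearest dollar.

Assessed value = $2,074,001 × 0.215 = $445,910.215
Disability exemption = min($40,000, 50% × $445,910.215) = min($40,000, $222,955.1075) = $40,000 (dollar cap binds)
Taxable value = $445,910.215 − $14,100 − $40,000 = $391,810.215
Tamarack County: $391,810.215 × 0.0094 = $3,683.016021
City of Fairoaks: $391,810.215 × 0.00313 = $1,226.36597295
Wrenford ISD: $391,810.215 × 0.02428 = $9,513.1520202
Cedarvale Township: $391,810.215 × 0.00445 = $1,743.55545675
Total = $16,166.0894709

$16,166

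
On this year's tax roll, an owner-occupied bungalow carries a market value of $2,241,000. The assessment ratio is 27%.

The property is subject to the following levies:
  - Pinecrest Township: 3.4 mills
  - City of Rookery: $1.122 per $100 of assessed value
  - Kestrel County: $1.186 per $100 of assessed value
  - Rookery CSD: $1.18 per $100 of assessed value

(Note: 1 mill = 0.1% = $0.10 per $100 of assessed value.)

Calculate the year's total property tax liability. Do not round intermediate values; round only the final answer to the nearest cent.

$23,162.08

Assessed value = $2,241,000 × 0.27 = $605,070
Pinecrest Township: $605,070 × 0.0034 = $2,057.238
City of Rookery: $605,070 × 0.01122 = $6,788.8854
Kestrel County: $605,070 × 0.01186 = $7,176.1302
Rookery CSD: $605,070 × 0.0118 = $7,139.826
Total = $23,162.0796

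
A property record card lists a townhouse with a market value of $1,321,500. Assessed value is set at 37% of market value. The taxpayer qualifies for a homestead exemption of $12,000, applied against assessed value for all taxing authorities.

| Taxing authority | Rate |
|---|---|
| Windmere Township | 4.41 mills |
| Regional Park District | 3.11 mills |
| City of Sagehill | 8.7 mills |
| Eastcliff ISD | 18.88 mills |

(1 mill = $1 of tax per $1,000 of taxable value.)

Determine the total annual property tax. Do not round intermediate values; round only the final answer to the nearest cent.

$16,741.12

Assessed value = $1,321,500 × 0.37 = $488,955
Taxable value = $488,955 − $12,000 = $476,955
Windmere Township: $476,955 × 0.00441 = $2,103.37155
Regional Park District: $476,955 × 0.00311 = $1,483.33005
City of Sagehill: $476,955 × 0.0087 = $4,149.5085
Eastcliff ISD: $476,955 × 0.01888 = $9,004.9104
Total = $2,103.37155 + $1,483.33005 + $4,149.5085 + $9,004.9104 = $16,741.1205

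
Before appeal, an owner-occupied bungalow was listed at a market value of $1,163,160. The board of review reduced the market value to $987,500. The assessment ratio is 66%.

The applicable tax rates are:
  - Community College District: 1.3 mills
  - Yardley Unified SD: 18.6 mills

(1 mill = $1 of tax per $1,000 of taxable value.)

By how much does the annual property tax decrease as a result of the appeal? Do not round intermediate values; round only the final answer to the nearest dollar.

$2,307

Old assessed value = $1,163,160 × 0.66 = $767,685.6
New assessed value = $987,500 × 0.66 = $651,750
Combined rate = 0.0013 + 0.0186 = 0.0199
Old tax = $767,685.6 × 0.0199 = $15,276.94344
New tax = $651,750 × 0.0199 = $12,969.825
Reduction = $15,276.94344 − $12,969.825 = $2,307.11844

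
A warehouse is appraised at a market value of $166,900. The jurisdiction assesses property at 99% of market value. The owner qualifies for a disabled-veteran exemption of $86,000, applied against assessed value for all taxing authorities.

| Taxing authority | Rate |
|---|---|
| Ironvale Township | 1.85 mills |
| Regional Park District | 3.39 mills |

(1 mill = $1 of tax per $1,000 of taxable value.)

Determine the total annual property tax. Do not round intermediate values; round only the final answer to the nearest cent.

Assessed value = $166,900 × 0.99 = $165,231
Taxable value = $165,231 − $86,000 = $79,231
Ironvale Township: $79,231 × 0.00185 = $146.57735
Regional Park District: $79,231 × 0.00339 = $268.59309
Total = $146.57735 + $268.59309 = $415.17044

$415.17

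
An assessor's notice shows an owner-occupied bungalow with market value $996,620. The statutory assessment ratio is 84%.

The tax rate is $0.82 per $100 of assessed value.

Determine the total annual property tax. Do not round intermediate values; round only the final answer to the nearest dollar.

$6,865

Assessed value = $996,620 × 0.84 = $837,160.8
Tax = $837,160.8 × 0.0082 = $6,864.71856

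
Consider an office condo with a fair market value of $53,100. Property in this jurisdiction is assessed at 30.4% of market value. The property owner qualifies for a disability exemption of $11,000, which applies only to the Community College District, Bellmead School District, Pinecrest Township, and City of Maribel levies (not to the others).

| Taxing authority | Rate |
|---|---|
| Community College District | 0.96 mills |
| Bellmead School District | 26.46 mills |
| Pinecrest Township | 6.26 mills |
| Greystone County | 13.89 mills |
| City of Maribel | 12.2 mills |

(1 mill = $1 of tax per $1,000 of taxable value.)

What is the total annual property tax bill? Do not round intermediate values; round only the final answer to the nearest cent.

Assessed value = $53,100 × 0.304 = $16,142.4
Community College District: ($16,142.4 − $11,000) × 0.00096 = $5,142.4 × 0.00096 = $4.936704
Bellmead School District: ($16,142.4 − $11,000) × 0.02646 = $5,142.4 × 0.02646 = $136.067904
Pinecrest Township: ($16,142.4 − $11,000) × 0.00626 = $5,142.4 × 0.00626 = $32.191424
Greystone County: $16,142.4 × 0.01389 = $224.217936
City of Maribel: ($16,142.4 − $11,000) × 0.0122 = $5,142.4 × 0.0122 = $62.73728
Total = $460.151248

$460.15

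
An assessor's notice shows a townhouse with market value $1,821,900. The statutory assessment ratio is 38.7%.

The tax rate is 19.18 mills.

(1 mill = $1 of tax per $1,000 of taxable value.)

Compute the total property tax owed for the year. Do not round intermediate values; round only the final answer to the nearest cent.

Assessed value = $1,821,900 × 0.387 = $705,075.3
Tax = $705,075.3 × 0.01918 = $13,523.344254

$13,523.34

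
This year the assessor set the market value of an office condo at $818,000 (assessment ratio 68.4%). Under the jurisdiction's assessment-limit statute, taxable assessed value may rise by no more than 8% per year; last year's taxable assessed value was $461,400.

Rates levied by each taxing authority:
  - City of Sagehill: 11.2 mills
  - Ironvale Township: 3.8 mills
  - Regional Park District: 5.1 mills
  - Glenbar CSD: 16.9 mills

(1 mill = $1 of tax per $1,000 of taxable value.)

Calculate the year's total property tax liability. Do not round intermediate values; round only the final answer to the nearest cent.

Uncapped assessed value = $818,000 × 0.684 = $559,512
Cap limit = $461,400 × 1.08 = $498,312
Taxable assessed value = min($559,512, $498,312) = $498,312 (cap binds)
City of Sagehill: $498,312 × 0.0112 = $5,581.0944
Ironvale Township: $498,312 × 0.0038 = $1,893.5856
Regional Park District: $498,312 × 0.0051 = $2,541.3912
Glenbar CSD: $498,312 × 0.0169 = $8,421.4728
Total = $18,437.544

$18,437.54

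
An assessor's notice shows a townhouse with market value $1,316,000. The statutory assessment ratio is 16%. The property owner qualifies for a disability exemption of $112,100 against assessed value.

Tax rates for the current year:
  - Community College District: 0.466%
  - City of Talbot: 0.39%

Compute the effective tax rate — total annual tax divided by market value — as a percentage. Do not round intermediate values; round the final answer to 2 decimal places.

Assessed value = $1,316,000 × 0.16 = $210,560
Taxable value = $210,560 − $112,100 = $98,460
Community College District: $98,460 × 0.00466 = $458.8236
City of Talbot: $98,460 × 0.0039 = $383.994
Total tax = $842.8176
Effective rate = $842.8176 ÷ $1,316,000 = 0.06% of market value

0.06%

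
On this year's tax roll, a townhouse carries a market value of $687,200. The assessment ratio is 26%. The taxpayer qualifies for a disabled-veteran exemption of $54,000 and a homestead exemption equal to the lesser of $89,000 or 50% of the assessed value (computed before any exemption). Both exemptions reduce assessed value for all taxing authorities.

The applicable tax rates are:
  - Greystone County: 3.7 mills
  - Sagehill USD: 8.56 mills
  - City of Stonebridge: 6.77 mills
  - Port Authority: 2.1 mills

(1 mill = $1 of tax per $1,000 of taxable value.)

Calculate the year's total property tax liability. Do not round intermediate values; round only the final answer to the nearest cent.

Assessed value = $687,200 × 0.26 = $178,672
Homestead exemption = min($89,000, 50% × $178,672) = min($89,000, $89,336) = $89,000 (dollar cap binds)
Taxable value = $178,672 − $54,000 − $89,000 = $35,672
Greystone County: $35,672 × 0.0037 = $131.9864
Sagehill USD: $35,672 × 0.00856 = $305.35232
City of Stonebridge: $35,672 × 0.00677 = $241.49944
Port Authority: $35,672 × 0.0021 = $74.9112
Total = $753.74936

$753.75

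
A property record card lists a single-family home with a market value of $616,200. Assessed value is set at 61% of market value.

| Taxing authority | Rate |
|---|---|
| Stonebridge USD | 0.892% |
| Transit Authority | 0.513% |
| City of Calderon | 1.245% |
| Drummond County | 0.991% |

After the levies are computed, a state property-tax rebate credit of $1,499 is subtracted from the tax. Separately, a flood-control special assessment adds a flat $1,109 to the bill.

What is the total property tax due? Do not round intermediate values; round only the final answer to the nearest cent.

$13,295.86

Assessed value = $616,200 × 0.61 = $375,882
Stonebridge USD: $375,882 × 0.00892 = $3,352.86744
Transit Authority: $375,882 × 0.00513 = $1,928.27466
City of Calderon: $375,882 × 0.01245 = $4,679.7309
Drummond County: $375,882 × 0.00991 = $3,724.99062
Levies subtotal = $13,685.86362
After credit = $13,685.86362 − $1,499 = $12,186.86362
Total = $12,186.86362 + $1,109 = $13,295.86362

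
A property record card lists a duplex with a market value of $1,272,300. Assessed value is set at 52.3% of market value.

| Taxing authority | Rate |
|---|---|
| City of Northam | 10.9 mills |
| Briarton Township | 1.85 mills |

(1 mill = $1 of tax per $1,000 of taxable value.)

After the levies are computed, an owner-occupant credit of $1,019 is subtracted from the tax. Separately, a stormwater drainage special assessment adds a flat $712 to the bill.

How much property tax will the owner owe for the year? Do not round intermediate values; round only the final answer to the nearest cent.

Assessed value = $1,272,300 × 0.523 = $665,412.9
City of Northam: $665,412.9 × 0.0109 = $7,253.00061
Briarton Township: $665,412.9 × 0.00185 = $1,231.013865
Levies subtotal = $8,484.014475
After credit = $8,484.014475 − $1,019 = $7,465.014475
Total = $7,465.014475 + $712 = $8,177.014475

$8,177.01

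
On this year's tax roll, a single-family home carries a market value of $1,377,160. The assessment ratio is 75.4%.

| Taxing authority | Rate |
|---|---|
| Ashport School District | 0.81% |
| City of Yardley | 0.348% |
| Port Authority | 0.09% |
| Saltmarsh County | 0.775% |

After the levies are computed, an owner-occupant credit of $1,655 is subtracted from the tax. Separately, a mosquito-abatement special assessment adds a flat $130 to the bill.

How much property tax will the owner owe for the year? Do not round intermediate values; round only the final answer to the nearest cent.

Assessed value = $1,377,160 × 0.754 = $1,038,378.64
Ashport School District: $1,038,378.64 × 0.0081 = $8,410.866984
City of Yardley: $1,038,378.64 × 0.00348 = $3,613.5576672
Port Authority: $1,038,378.64 × 0.0009 = $934.540776
Saltmarsh County: $1,038,378.64 × 0.00775 = $8,047.43446
Levies subtotal = $21,006.3998872
After credit = $21,006.3998872 − $1,655 = $19,351.3998872
Total = $19,351.3998872 + $130 = $19,481.3998872

$19,481.40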